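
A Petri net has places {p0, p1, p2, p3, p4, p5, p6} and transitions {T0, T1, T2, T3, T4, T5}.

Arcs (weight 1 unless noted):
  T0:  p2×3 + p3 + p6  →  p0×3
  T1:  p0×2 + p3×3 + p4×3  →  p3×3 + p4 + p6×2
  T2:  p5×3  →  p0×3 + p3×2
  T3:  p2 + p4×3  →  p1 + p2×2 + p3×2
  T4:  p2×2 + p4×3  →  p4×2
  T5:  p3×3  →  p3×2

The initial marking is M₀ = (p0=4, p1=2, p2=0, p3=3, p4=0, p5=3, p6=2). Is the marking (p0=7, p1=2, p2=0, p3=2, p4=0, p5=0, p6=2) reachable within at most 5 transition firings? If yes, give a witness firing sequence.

YES — reachable via ⟨T2, T5, T5, T5⟩ (4 firings)

step 1: fire T2:  (p0=4, p1=2, p2=0, p3=3, p4=0, p5=3, p6=2) → (p0=7, p1=2, p2=0, p3=5, p4=0, p5=0, p6=2)
step 2: fire T5:  (p0=7, p1=2, p2=0, p3=5, p4=0, p5=0, p6=2) → (p0=7, p1=2, p2=0, p3=4, p4=0, p5=0, p6=2)
step 3: fire T5:  (p0=7, p1=2, p2=0, p3=4, p4=0, p5=0, p6=2) → (p0=7, p1=2, p2=0, p3=3, p4=0, p5=0, p6=2)
step 4: fire T5:  (p0=7, p1=2, p2=0, p3=3, p4=0, p5=0, p6=2) → (p0=7, p1=2, p2=0, p3=2, p4=0, p5=0, p6=2)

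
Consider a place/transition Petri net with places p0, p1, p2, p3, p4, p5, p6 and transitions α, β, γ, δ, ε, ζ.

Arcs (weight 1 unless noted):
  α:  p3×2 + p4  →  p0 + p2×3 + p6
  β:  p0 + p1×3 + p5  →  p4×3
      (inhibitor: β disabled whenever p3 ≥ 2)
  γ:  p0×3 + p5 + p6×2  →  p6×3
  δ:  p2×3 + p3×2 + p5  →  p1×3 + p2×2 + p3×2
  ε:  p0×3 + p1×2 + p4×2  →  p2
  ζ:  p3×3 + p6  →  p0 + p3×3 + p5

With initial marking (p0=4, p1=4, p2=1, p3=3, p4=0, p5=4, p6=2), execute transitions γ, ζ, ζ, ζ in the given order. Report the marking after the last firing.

(p0=4, p1=4, p2=1, p3=3, p4=0, p5=6, p6=0)

step 1: fire γ:  (p0=4, p1=4, p2=1, p3=3, p4=0, p5=4, p6=2) → (p0=1, p1=4, p2=1, p3=3, p4=0, p5=3, p6=3)
step 2: fire ζ:  (p0=1, p1=4, p2=1, p3=3, p4=0, p5=3, p6=3) → (p0=2, p1=4, p2=1, p3=3, p4=0, p5=4, p6=2)
step 3: fire ζ:  (p0=2, p1=4, p2=1, p3=3, p4=0, p5=4, p6=2) → (p0=3, p1=4, p2=1, p3=3, p4=0, p5=5, p6=1)
step 4: fire ζ:  (p0=3, p1=4, p2=1, p3=3, p4=0, p5=5, p6=1) → (p0=4, p1=4, p2=1, p3=3, p4=0, p5=6, p6=0)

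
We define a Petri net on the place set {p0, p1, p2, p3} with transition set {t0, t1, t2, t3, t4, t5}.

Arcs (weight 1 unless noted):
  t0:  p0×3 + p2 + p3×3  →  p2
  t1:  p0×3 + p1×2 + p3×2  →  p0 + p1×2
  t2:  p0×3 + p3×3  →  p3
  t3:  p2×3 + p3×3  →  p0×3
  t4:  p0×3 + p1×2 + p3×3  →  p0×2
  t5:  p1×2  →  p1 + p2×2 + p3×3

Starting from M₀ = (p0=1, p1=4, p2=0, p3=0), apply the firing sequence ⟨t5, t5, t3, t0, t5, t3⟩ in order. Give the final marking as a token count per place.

step 1: fire t5:  (p0=1, p1=4, p2=0, p3=0) → (p0=1, p1=3, p2=2, p3=3)
step 2: fire t5:  (p0=1, p1=3, p2=2, p3=3) → (p0=1, p1=2, p2=4, p3=6)
step 3: fire t3:  (p0=1, p1=2, p2=4, p3=6) → (p0=4, p1=2, p2=1, p3=3)
step 4: fire t0:  (p0=4, p1=2, p2=1, p3=3) → (p0=1, p1=2, p2=1, p3=0)
step 5: fire t5:  (p0=1, p1=2, p2=1, p3=0) → (p0=1, p1=1, p2=3, p3=3)
step 6: fire t3:  (p0=1, p1=1, p2=3, p3=3) → (p0=4, p1=1, p2=0, p3=0)

(p0=4, p1=1, p2=0, p3=0)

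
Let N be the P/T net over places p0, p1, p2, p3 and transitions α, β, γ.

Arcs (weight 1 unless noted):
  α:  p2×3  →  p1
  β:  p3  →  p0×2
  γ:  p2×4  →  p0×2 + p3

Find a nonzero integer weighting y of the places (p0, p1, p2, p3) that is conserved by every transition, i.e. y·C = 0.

y = (p0:1, p1:3, p2:1, p3:2)

Incidence matrix C (rows=places, cols=transitions):
        α    β    γ
   p0   0    2    2
   p1   1    0    0
   p2  -3    0   -4
   p3   0   -1    1

Candidate y = [1, 3, 1, 2]; check y·C column-wise:
  col α: 1·0 + 3·1 + 1·-3 + 2·0 = 0
  col β: 1·2 + 3·0 + 1·0 + 2·-1 = 0
  col γ: 1·2 + 3·0 + 1·-4 + 2·1 = 0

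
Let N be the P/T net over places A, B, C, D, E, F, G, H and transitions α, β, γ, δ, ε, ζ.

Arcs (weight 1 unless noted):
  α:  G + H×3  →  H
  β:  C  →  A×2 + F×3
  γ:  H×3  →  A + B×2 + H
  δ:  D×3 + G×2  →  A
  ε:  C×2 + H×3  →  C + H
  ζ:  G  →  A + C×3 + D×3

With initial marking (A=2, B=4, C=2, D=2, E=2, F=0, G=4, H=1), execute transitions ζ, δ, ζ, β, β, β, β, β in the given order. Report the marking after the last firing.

(A=15, B=4, C=3, D=5, E=2, F=15, G=0, H=1)

step 1: fire ζ:  (A=2, B=4, C=2, D=2, E=2, F=0, G=4, H=1) → (A=3, B=4, C=5, D=5, E=2, F=0, G=3, H=1)
step 2: fire δ:  (A=3, B=4, C=5, D=5, E=2, F=0, G=3, H=1) → (A=4, B=4, C=5, D=2, E=2, F=0, G=1, H=1)
step 3: fire ζ:  (A=4, B=4, C=5, D=2, E=2, F=0, G=1, H=1) → (A=5, B=4, C=8, D=5, E=2, F=0, G=0, H=1)
step 4: fire β:  (A=5, B=4, C=8, D=5, E=2, F=0, G=0, H=1) → (A=7, B=4, C=7, D=5, E=2, F=3, G=0, H=1)
step 5: fire β:  (A=7, B=4, C=7, D=5, E=2, F=3, G=0, H=1) → (A=9, B=4, C=6, D=5, E=2, F=6, G=0, H=1)
step 6: fire β:  (A=9, B=4, C=6, D=5, E=2, F=6, G=0, H=1) → (A=11, B=4, C=5, D=5, E=2, F=9, G=0, H=1)
step 7: fire β:  (A=11, B=4, C=5, D=5, E=2, F=9, G=0, H=1) → (A=13, B=4, C=4, D=5, E=2, F=12, G=0, H=1)
step 8: fire β:  (A=13, B=4, C=4, D=5, E=2, F=12, G=0, H=1) → (A=15, B=4, C=3, D=5, E=2, F=15, G=0, H=1)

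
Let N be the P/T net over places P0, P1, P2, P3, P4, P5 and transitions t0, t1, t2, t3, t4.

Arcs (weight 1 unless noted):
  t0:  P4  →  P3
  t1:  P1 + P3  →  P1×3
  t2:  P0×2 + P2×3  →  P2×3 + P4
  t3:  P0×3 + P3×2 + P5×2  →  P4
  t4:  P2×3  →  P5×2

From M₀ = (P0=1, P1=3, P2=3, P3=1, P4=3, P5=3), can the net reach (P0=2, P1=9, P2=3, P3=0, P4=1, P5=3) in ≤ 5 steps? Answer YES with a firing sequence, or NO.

NO — not reachable within 5 firings

depth 0: 1 marking
depth 1: 4 markings reached so far
depth 2: 8 markings reached so far
depth 3: 13 markings reached so far
depth 4: 18 markings reached so far
depth 5: 22 markings reached so far
target is not among the 22 markings reachable within 5 steps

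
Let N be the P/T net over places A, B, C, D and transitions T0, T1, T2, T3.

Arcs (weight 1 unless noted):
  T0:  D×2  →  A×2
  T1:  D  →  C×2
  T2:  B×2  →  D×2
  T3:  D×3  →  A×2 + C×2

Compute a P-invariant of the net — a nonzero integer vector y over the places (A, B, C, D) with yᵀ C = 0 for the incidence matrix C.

Incidence matrix C (rows=places, cols=transitions):
       T0   T1   T2   T3
    A   2    0    0    2
    B   0    0   -2    0
    C   0    2    0    2
    D  -2   -1    2   -3

Candidate y = [2, 2, 1, 2]; check y·C column-wise:
  col T0: 2·2 + 2·0 + 1·0 + 2·-2 = 0
  col T1: 2·0 + 2·0 + 1·2 + 2·-1 = 0
  col T2: 2·0 + 2·-2 + 1·0 + 2·2 = 0
  col T3: 2·2 + 2·0 + 1·2 + 2·-3 = 0

y = (A:2, B:2, C:1, D:2)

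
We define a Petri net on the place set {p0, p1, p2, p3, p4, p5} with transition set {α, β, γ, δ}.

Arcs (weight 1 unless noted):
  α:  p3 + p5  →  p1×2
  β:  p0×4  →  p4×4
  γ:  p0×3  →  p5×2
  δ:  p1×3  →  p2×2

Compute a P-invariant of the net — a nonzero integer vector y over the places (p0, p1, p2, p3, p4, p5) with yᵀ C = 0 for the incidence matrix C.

Incidence matrix C (rows=places, cols=transitions):
        α    β    γ    δ
   p0   0   -4   -3    0
   p1   2    0    0   -3
   p2   0    0    0    2
   p3  -1    0    0    0
   p4   0    4    0    0
   p5  -1    0    2    0

Candidate y = [0, 2, 3, 4, 0, 0]; check y·C column-wise:
  col α: 2·2 + 3·0 + 4·-1 + 0·-1 = 0
  col β: 0·-4 + 2·0 + 3·0 + 4·0 + 0·4 = 0
  col γ: 0·-3 + 2·0 + 3·0 + 4·0 + 0·2 = 0
  col δ: 2·-3 + 3·2 + 4·0 = 0

y = (p0:0, p1:2, p2:3, p3:4, p4:0, p5:0)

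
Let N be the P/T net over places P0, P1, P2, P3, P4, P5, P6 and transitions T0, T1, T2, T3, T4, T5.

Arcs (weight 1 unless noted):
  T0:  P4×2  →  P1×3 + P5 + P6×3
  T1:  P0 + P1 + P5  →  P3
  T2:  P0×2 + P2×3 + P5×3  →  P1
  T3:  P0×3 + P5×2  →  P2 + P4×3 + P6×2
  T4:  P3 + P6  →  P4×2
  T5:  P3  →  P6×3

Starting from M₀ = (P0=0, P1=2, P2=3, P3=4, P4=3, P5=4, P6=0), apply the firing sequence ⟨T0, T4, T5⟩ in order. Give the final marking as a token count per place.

(P0=0, P1=5, P2=3, P3=2, P4=3, P5=5, P6=5)

step 1: fire T0:  (P0=0, P1=2, P2=3, P3=4, P4=3, P5=4, P6=0) → (P0=0, P1=5, P2=3, P3=4, P4=1, P5=5, P6=3)
step 2: fire T4:  (P0=0, P1=5, P2=3, P3=4, P4=1, P5=5, P6=3) → (P0=0, P1=5, P2=3, P3=3, P4=3, P5=5, P6=2)
step 3: fire T5:  (P0=0, P1=5, P2=3, P3=3, P4=3, P5=5, P6=2) → (P0=0, P1=5, P2=3, P3=2, P4=3, P5=5, P6=5)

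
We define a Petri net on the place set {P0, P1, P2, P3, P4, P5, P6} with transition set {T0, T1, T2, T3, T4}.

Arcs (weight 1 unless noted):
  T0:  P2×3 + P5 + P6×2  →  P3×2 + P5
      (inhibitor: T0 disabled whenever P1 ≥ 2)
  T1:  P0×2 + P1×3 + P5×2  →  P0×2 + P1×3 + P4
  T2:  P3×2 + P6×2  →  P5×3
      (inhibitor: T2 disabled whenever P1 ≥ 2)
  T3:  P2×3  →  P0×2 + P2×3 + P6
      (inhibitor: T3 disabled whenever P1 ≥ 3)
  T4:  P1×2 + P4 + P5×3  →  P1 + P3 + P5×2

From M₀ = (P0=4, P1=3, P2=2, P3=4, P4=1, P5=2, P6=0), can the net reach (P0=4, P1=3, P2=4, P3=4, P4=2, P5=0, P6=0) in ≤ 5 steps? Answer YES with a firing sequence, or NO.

depth 0: 1 marking
depth 1: 2 markings reached so far
depth 2: 2 markings reached so far
(frontier empty at depth 2; search complete)
target is not among the 2 markings reachable within 5 steps

NO — not reachable within 5 firings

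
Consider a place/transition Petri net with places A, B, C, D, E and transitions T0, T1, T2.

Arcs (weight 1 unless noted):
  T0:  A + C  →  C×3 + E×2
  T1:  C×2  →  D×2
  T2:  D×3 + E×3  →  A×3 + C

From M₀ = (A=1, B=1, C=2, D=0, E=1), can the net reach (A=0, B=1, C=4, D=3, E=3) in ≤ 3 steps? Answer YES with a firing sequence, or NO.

NO — not reachable within 3 firings

depth 0: 1 marking
depth 1: 3 markings reached so far
depth 2: 4 markings reached so far
depth 3: 5 markings reached so far
target is not among the 5 markings reachable within 3 steps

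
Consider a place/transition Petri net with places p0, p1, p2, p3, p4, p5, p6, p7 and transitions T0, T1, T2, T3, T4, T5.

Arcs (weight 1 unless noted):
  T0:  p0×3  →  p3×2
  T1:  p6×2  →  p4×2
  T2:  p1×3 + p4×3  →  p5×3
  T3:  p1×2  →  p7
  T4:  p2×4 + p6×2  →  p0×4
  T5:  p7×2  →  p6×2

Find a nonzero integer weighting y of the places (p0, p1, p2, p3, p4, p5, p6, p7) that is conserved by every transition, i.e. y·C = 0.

y = (p0:2, p1:0, p2:2, p3:3, p4:0, p5:0, p6:0, p7:0)

Incidence matrix C (rows=places, cols=transitions):
       T0   T1   T2   T3   T4   T5
   p0  -3    0    0    0    4    0
   p1   0    0   -3   -2    0    0
   p2   0    0    0    0   -4    0
   p3   2    0    0    0    0    0
   p4   0    2   -3    0    0    0
   p5   0    0    3    0    0    0
   p6   0   -2    0    0   -2    2
   p7   0    0    0    1    0   -2

Candidate y = [2, 0, 2, 3, 0, 0, 0, 0]; check y·C column-wise:
  col T0: 2·-3 + 2·0 + 3·2 = 0
  col T1: 2·0 + 2·0 + 3·0 + 0·2 + 0·-2 = 0
  col T2: 2·0 + 0·-3 + 2·0 + 3·0 + 0·-3 + 0·3 = 0
  col T3: 2·0 + 0·-2 + 2·0 + 3·0 + 0·1 = 0
  col T4: 2·4 + 2·-4 + 3·0 + 0·-2 = 0
  col T5: 2·0 + 2·0 + 3·0 + 0·2 + 0·-2 = 0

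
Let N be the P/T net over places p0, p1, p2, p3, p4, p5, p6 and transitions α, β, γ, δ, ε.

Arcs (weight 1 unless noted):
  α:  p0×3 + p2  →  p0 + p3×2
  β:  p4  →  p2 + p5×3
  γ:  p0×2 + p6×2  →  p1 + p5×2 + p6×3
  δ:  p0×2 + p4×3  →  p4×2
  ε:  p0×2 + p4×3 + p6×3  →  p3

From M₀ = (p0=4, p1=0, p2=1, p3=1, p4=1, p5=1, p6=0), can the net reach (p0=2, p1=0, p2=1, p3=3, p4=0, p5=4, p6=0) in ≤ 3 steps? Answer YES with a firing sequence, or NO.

step 1: fire α:  (p0=4, p1=0, p2=1, p3=1, p4=1, p5=1, p6=0) → (p0=2, p1=0, p2=0, p3=3, p4=1, p5=1, p6=0)
step 2: fire β:  (p0=2, p1=0, p2=0, p3=3, p4=1, p5=1, p6=0) → (p0=2, p1=0, p2=1, p3=3, p4=0, p5=4, p6=0)

YES — reachable via ⟨α, β⟩ (2 firings)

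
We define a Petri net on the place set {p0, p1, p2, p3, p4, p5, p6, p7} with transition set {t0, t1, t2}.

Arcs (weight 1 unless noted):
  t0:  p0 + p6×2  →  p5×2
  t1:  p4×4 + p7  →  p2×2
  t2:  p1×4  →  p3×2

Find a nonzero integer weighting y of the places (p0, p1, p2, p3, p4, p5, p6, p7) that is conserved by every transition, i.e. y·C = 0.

Incidence matrix C (rows=places, cols=transitions):
       t0   t1   t2
   p0  -1    0    0
   p1   0    0   -4
   p2   0    2    0
   p3   0    0    2
   p4   0   -4    0
   p5   2    0    0
   p6  -2    0    0
   p7   0   -1    0

Candidate y = [0, 1, 0, 2, 0, 0, 0, 0]; check y·C column-wise:
  col t0: 0·-1 + 1·0 + 2·0 + 0·2 + 0·-2 = 0
  col t1: 1·0 + 0·2 + 2·0 + 0·-4 + 0·-1 = 0
  col t2: 1·-4 + 2·2 = 0

y = (p0:0, p1:1, p2:0, p3:2, p4:0, p5:0, p6:0, p7:0)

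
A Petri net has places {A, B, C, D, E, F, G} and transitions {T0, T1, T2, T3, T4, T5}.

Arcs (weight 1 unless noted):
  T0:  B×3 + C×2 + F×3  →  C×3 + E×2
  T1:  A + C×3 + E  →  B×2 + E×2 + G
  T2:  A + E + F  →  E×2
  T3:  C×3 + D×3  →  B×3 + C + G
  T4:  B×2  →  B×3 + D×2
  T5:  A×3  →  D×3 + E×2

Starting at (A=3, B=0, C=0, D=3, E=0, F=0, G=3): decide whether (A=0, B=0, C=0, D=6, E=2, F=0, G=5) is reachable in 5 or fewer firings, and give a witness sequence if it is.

NO — not reachable within 5 firings

depth 0: 1 marking
depth 1: 2 markings reached so far
depth 2: 2 markings reached so far
(frontier empty at depth 2; search complete)
target is not among the 2 markings reachable within 5 steps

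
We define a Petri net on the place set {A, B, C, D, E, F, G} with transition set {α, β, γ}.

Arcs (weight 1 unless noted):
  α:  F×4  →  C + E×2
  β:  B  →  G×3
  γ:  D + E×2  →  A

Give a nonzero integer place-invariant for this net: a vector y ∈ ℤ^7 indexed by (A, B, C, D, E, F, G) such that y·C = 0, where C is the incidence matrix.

Incidence matrix C (rows=places, cols=transitions):
        α    β    γ
    A   0    0    1
    B   0   -1    0
    C   1    0    0
    D   0    0   -1
    E   2    0   -2
    F  -4    0    0
    G   0    3    0

Candidate y = [1, 0, 0, 1, 0, 0, 0]; check y·C column-wise:
  col α: 1·0 + 0·1 + 1·0 + 0·2 + 0·-4 = 0
  col β: 1·0 + 0·-1 + 1·0 + 0·3 = 0
  col γ: 1·1 + 1·-1 + 0·-2 = 0

y = (A:1, B:0, C:0, D:1, E:0, F:0, G:0)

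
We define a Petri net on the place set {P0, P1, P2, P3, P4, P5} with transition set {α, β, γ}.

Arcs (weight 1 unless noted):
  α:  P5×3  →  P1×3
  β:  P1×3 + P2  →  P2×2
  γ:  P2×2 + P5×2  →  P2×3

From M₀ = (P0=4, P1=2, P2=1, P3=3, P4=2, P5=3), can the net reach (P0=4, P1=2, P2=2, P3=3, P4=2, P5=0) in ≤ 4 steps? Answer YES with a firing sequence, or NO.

YES — reachable via ⟨α, β⟩ (2 firings)

step 1: fire α:  (P0=4, P1=2, P2=1, P3=3, P4=2, P5=3) → (P0=4, P1=5, P2=1, P3=3, P4=2, P5=0)
step 2: fire β:  (P0=4, P1=5, P2=1, P3=3, P4=2, P5=0) → (P0=4, P1=2, P2=2, P3=3, P4=2, P5=0)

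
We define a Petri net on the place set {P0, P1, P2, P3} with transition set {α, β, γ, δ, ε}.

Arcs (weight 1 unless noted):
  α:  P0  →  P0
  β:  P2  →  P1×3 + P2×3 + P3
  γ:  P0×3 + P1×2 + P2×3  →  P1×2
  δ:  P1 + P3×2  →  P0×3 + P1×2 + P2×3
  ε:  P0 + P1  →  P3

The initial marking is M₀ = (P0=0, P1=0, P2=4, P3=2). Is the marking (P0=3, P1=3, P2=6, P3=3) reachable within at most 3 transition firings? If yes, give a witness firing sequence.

depth 0: 1 marking
depth 1: 2 markings reached so far
depth 2: 4 markings reached so far
depth 3: 8 markings reached so far
target is not among the 8 markings reachable within 3 steps

NO — not reachable within 3 firings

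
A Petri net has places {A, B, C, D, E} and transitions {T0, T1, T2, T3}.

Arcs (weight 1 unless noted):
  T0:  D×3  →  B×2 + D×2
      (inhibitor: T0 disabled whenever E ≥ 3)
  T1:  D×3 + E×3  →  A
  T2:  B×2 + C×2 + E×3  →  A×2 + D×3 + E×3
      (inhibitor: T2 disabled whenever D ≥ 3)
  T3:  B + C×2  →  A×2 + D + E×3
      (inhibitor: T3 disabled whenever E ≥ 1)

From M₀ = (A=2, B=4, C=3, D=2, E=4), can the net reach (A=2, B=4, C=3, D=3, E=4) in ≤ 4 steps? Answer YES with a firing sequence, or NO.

NO — not reachable within 4 firings

depth 0: 1 marking
depth 1: 2 markings reached so far
depth 2: 3 markings reached so far
depth 3: 3 markings reached so far
(frontier empty at depth 3; search complete)
target is not among the 3 markings reachable within 4 steps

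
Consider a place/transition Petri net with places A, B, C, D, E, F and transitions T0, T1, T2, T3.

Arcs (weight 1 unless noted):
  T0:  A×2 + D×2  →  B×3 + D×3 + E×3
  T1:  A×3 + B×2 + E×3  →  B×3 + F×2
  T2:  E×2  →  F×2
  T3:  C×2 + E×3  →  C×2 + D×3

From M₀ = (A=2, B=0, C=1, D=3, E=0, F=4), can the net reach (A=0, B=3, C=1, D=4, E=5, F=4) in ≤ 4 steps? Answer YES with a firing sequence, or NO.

NO — not reachable within 4 firings

depth 0: 1 marking
depth 1: 2 markings reached so far
depth 2: 3 markings reached so far
depth 3: 3 markings reached so far
(frontier empty at depth 3; search complete)
target is not among the 3 markings reachable within 4 steps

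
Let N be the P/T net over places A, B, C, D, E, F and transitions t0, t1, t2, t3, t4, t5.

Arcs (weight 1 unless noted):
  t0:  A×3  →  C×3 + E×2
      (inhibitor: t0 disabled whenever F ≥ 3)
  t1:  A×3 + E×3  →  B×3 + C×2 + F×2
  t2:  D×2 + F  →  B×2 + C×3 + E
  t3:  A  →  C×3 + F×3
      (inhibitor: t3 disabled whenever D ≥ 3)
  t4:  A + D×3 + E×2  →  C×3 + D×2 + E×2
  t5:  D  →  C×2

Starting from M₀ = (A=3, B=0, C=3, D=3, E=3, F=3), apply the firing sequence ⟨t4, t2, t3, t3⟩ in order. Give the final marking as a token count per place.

(A=0, B=2, C=15, D=0, E=4, F=8)

step 1: fire t4:  (A=3, B=0, C=3, D=3, E=3, F=3) → (A=2, B=0, C=6, D=2, E=3, F=3)
step 2: fire t2:  (A=2, B=0, C=6, D=2, E=3, F=3) → (A=2, B=2, C=9, D=0, E=4, F=2)
step 3: fire t3:  (A=2, B=2, C=9, D=0, E=4, F=2) → (A=1, B=2, C=12, D=0, E=4, F=5)
step 4: fire t3:  (A=1, B=2, C=12, D=0, E=4, F=5) → (A=0, B=2, C=15, D=0, E=4, F=8)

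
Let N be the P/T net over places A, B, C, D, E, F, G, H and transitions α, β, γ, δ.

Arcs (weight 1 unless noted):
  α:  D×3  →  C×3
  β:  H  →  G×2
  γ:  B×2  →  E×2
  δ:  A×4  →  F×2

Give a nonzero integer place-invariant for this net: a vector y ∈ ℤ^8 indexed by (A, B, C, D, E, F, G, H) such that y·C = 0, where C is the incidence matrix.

y = (A:0, B:0, C:1, D:1, E:0, F:0, G:0, H:0)

Incidence matrix C (rows=places, cols=transitions):
        α    β    γ    δ
    A   0    0    0   -4
    B   0    0   -2    0
    C   3    0    0    0
    D  -3    0    0    0
    E   0    0    2    0
    F   0    0    0    2
    G   0    2    0    0
    H   0   -1    0    0

Candidate y = [0, 0, 1, 1, 0, 0, 0, 0]; check y·C column-wise:
  col α: 1·3 + 1·-3 = 0
  col β: 1·0 + 1·0 + 0·2 + 0·-1 = 0
  col γ: 0·-2 + 1·0 + 1·0 + 0·2 = 0
  col δ: 0·-4 + 1·0 + 1·0 + 0·2 = 0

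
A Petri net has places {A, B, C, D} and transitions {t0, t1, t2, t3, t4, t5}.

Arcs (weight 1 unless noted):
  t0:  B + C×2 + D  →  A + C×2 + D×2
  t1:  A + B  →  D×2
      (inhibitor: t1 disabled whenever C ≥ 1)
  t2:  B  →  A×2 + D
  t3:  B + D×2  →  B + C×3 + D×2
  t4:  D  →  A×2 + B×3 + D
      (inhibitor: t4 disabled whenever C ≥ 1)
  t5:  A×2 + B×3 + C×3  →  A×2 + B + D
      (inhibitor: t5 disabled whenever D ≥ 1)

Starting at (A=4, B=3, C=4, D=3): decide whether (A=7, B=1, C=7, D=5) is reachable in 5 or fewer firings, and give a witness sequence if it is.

step 1: fire t0:  (A=4, B=3, C=4, D=3) → (A=5, B=2, C=4, D=4)
step 2: fire t2:  (A=5, B=2, C=4, D=4) → (A=7, B=1, C=4, D=5)
step 3: fire t3:  (A=7, B=1, C=4, D=5) → (A=7, B=1, C=7, D=5)

YES — reachable via ⟨t0, t2, t3⟩ (3 firings)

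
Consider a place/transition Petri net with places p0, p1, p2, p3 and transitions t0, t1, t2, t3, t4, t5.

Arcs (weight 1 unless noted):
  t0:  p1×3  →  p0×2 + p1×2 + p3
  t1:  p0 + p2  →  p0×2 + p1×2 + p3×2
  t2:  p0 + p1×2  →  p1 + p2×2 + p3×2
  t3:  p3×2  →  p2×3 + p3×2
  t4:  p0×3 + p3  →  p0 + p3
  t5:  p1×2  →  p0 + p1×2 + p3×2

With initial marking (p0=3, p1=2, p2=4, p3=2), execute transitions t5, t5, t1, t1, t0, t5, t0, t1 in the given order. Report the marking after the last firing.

(p0=13, p1=6, p2=1, p3=16)

step 1: fire t5:  (p0=3, p1=2, p2=4, p3=2) → (p0=4, p1=2, p2=4, p3=4)
step 2: fire t5:  (p0=4, p1=2, p2=4, p3=4) → (p0=5, p1=2, p2=4, p3=6)
step 3: fire t1:  (p0=5, p1=2, p2=4, p3=6) → (p0=6, p1=4, p2=3, p3=8)
step 4: fire t1:  (p0=6, p1=4, p2=3, p3=8) → (p0=7, p1=6, p2=2, p3=10)
step 5: fire t0:  (p0=7, p1=6, p2=2, p3=10) → (p0=9, p1=5, p2=2, p3=11)
step 6: fire t5:  (p0=9, p1=5, p2=2, p3=11) → (p0=10, p1=5, p2=2, p3=13)
step 7: fire t0:  (p0=10, p1=5, p2=2, p3=13) → (p0=12, p1=4, p2=2, p3=14)
step 8: fire t1:  (p0=12, p1=4, p2=2, p3=14) → (p0=13, p1=6, p2=1, p3=16)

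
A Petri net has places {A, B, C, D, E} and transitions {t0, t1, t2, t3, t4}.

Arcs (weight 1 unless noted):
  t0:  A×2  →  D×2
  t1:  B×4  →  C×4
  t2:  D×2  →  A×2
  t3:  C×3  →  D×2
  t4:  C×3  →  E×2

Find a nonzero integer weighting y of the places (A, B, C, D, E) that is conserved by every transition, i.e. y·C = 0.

y = (A:3, B:2, C:2, D:3, E:3)

Incidence matrix C (rows=places, cols=transitions):
       t0   t1   t2   t3   t4
    A  -2    0    2    0    0
    B   0   -4    0    0    0
    C   0    4    0   -3   -3
    D   2    0   -2    2    0
    E   0    0    0    0    2

Candidate y = [3, 2, 2, 3, 3]; check y·C column-wise:
  col t0: 3·-2 + 2·0 + 2·0 + 3·2 + 3·0 = 0
  col t1: 3·0 + 2·-4 + 2·4 + 3·0 + 3·0 = 0
  col t2: 3·2 + 2·0 + 2·0 + 3·-2 + 3·0 = 0
  col t3: 3·0 + 2·0 + 2·-3 + 3·2 + 3·0 = 0
  col t4: 3·0 + 2·0 + 2·-3 + 3·0 + 3·2 = 0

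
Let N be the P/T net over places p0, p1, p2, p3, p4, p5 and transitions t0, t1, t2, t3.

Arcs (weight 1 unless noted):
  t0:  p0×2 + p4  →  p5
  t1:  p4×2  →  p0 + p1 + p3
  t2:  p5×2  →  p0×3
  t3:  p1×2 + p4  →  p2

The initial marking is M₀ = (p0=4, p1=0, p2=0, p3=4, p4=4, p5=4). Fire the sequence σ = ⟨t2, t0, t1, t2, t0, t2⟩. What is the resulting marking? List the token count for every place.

step 1: fire t2:  (p0=4, p1=0, p2=0, p3=4, p4=4, p5=4) → (p0=7, p1=0, p2=0, p3=4, p4=4, p5=2)
step 2: fire t0:  (p0=7, p1=0, p2=0, p3=4, p4=4, p5=2) → (p0=5, p1=0, p2=0, p3=4, p4=3, p5=3)
step 3: fire t1:  (p0=5, p1=0, p2=0, p3=4, p4=3, p5=3) → (p0=6, p1=1, p2=0, p3=5, p4=1, p5=3)
step 4: fire t2:  (p0=6, p1=1, p2=0, p3=5, p4=1, p5=3) → (p0=9, p1=1, p2=0, p3=5, p4=1, p5=1)
step 5: fire t0:  (p0=9, p1=1, p2=0, p3=5, p4=1, p5=1) → (p0=7, p1=1, p2=0, p3=5, p4=0, p5=2)
step 6: fire t2:  (p0=7, p1=1, p2=0, p3=5, p4=0, p5=2) → (p0=10, p1=1, p2=0, p3=5, p4=0, p5=0)

(p0=10, p1=1, p2=0, p3=5, p4=0, p5=0)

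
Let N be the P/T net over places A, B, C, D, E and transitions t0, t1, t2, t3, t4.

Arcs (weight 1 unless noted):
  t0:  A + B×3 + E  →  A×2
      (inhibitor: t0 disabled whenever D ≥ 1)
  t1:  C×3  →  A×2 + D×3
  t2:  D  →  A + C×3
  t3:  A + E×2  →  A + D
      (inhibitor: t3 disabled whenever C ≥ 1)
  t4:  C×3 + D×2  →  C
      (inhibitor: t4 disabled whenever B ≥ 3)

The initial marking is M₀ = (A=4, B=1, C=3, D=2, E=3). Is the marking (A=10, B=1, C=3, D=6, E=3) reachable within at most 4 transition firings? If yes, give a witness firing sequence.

step 1: fire t1:  (A=4, B=1, C=3, D=2, E=3) → (A=6, B=1, C=0, D=5, E=3)
step 2: fire t2:  (A=6, B=1, C=0, D=5, E=3) → (A=7, B=1, C=3, D=4, E=3)
step 3: fire t1:  (A=7, B=1, C=3, D=4, E=3) → (A=9, B=1, C=0, D=7, E=3)
step 4: fire t2:  (A=9, B=1, C=0, D=7, E=3) → (A=10, B=1, C=3, D=6, E=3)

YES — reachable via ⟨t1, t2, t1, t2⟩ (4 firings)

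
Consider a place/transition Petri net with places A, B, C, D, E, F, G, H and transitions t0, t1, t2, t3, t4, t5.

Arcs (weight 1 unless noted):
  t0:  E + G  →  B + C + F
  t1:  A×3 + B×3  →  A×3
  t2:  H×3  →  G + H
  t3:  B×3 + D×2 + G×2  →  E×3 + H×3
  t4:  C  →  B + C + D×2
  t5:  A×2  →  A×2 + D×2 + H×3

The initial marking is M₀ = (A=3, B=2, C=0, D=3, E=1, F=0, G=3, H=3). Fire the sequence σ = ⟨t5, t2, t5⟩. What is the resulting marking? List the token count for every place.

step 1: fire t5:  (A=3, B=2, C=0, D=3, E=1, F=0, G=3, H=3) → (A=3, B=2, C=0, D=5, E=1, F=0, G=3, H=6)
step 2: fire t2:  (A=3, B=2, C=0, D=5, E=1, F=0, G=3, H=6) → (A=3, B=2, C=0, D=5, E=1, F=0, G=4, H=4)
step 3: fire t5:  (A=3, B=2, C=0, D=5, E=1, F=0, G=4, H=4) → (A=3, B=2, C=0, D=7, E=1, F=0, G=4, H=7)

(A=3, B=2, C=0, D=7, E=1, F=0, G=4, H=7)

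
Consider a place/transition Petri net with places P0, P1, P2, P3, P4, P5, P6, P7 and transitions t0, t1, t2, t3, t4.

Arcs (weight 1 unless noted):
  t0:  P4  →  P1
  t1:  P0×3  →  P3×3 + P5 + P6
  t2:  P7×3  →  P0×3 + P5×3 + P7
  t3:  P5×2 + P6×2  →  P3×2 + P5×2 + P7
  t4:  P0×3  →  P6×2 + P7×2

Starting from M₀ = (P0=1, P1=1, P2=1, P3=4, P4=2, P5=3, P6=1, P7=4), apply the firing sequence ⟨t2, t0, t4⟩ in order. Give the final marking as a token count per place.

step 1: fire t2:  (P0=1, P1=1, P2=1, P3=4, P4=2, P5=3, P6=1, P7=4) → (P0=4, P1=1, P2=1, P3=4, P4=2, P5=6, P6=1, P7=2)
step 2: fire t0:  (P0=4, P1=1, P2=1, P3=4, P4=2, P5=6, P6=1, P7=2) → (P0=4, P1=2, P2=1, P3=4, P4=1, P5=6, P6=1, P7=2)
step 3: fire t4:  (P0=4, P1=2, P2=1, P3=4, P4=1, P5=6, P6=1, P7=2) → (P0=1, P1=2, P2=1, P3=4, P4=1, P5=6, P6=3, P7=4)

(P0=1, P1=2, P2=1, P3=4, P4=1, P5=6, P6=3, P7=4)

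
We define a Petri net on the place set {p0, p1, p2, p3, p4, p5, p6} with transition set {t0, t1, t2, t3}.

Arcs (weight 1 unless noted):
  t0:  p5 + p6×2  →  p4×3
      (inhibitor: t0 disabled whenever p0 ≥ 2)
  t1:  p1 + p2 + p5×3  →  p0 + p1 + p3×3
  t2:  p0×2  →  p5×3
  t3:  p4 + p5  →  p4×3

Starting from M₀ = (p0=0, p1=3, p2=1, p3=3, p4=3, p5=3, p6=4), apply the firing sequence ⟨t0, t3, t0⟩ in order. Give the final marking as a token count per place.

step 1: fire t0:  (p0=0, p1=3, p2=1, p3=3, p4=3, p5=3, p6=4) → (p0=0, p1=3, p2=1, p3=3, p4=6, p5=2, p6=2)
step 2: fire t3:  (p0=0, p1=3, p2=1, p3=3, p4=6, p5=2, p6=2) → (p0=0, p1=3, p2=1, p3=3, p4=8, p5=1, p6=2)
step 3: fire t0:  (p0=0, p1=3, p2=1, p3=3, p4=8, p5=1, p6=2) → (p0=0, p1=3, p2=1, p3=3, p4=11, p5=0, p6=0)

(p0=0, p1=3, p2=1, p3=3, p4=11, p5=0, p6=0)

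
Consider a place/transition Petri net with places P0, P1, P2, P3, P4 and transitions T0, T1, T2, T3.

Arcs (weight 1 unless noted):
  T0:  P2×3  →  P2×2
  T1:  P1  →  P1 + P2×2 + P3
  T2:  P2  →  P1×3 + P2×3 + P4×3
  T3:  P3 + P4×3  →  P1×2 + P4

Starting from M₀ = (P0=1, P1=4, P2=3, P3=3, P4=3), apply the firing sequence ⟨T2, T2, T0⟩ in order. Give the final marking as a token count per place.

step 1: fire T2:  (P0=1, P1=4, P2=3, P3=3, P4=3) → (P0=1, P1=7, P2=5, P3=3, P4=6)
step 2: fire T2:  (P0=1, P1=7, P2=5, P3=3, P4=6) → (P0=1, P1=10, P2=7, P3=3, P4=9)
step 3: fire T0:  (P0=1, P1=10, P2=7, P3=3, P4=9) → (P0=1, P1=10, P2=6, P3=3, P4=9)

(P0=1, P1=10, P2=6, P3=3, P4=9)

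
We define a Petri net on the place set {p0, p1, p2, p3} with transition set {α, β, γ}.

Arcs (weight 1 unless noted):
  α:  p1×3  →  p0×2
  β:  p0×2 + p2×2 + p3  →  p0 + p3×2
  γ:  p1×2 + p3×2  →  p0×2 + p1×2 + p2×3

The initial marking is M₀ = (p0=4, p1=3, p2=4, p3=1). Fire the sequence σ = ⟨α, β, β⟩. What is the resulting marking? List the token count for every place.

(p0=4, p1=0, p2=0, p3=3)

step 1: fire α:  (p0=4, p1=3, p2=4, p3=1) → (p0=6, p1=0, p2=4, p3=1)
step 2: fire β:  (p0=6, p1=0, p2=4, p3=1) → (p0=5, p1=0, p2=2, p3=2)
step 3: fire β:  (p0=5, p1=0, p2=2, p3=2) → (p0=4, p1=0, p2=0, p3=3)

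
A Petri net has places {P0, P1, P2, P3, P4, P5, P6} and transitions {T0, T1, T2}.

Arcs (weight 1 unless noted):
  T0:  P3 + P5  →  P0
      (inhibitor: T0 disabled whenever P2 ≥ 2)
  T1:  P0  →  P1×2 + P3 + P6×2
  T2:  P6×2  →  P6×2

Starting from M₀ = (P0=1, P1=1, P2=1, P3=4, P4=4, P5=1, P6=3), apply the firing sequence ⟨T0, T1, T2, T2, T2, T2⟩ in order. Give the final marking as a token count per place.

step 1: fire T0:  (P0=1, P1=1, P2=1, P3=4, P4=4, P5=1, P6=3) → (P0=2, P1=1, P2=1, P3=3, P4=4, P5=0, P6=3)
step 2: fire T1:  (P0=2, P1=1, P2=1, P3=3, P4=4, P5=0, P6=3) → (P0=1, P1=3, P2=1, P3=4, P4=4, P5=0, P6=5)
step 3: fire T2:  (P0=1, P1=3, P2=1, P3=4, P4=4, P5=0, P6=5) → (P0=1, P1=3, P2=1, P3=4, P4=4, P5=0, P6=5)
step 4: fire T2:  (P0=1, P1=3, P2=1, P3=4, P4=4, P5=0, P6=5) → (P0=1, P1=3, P2=1, P3=4, P4=4, P5=0, P6=5)
step 5: fire T2:  (P0=1, P1=3, P2=1, P3=4, P4=4, P5=0, P6=5) → (P0=1, P1=3, P2=1, P3=4, P4=4, P5=0, P6=5)
step 6: fire T2:  (P0=1, P1=3, P2=1, P3=4, P4=4, P5=0, P6=5) → (P0=1, P1=3, P2=1, P3=4, P4=4, P5=0, P6=5)

(P0=1, P1=3, P2=1, P3=4, P4=4, P5=0, P6=5)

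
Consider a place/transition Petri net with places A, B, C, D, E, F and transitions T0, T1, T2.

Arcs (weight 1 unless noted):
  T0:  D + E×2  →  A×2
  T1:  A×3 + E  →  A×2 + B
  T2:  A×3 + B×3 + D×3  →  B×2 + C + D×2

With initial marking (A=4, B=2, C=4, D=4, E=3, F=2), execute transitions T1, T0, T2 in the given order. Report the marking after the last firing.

step 1: fire T1:  (A=4, B=2, C=4, D=4, E=3, F=2) → (A=3, B=3, C=4, D=4, E=2, F=2)
step 2: fire T0:  (A=3, B=3, C=4, D=4, E=2, F=2) → (A=5, B=3, C=4, D=3, E=0, F=2)
step 3: fire T2:  (A=5, B=3, C=4, D=3, E=0, F=2) → (A=2, B=2, C=5, D=2, E=0, F=2)

(A=2, B=2, C=5, D=2, E=0, F=2)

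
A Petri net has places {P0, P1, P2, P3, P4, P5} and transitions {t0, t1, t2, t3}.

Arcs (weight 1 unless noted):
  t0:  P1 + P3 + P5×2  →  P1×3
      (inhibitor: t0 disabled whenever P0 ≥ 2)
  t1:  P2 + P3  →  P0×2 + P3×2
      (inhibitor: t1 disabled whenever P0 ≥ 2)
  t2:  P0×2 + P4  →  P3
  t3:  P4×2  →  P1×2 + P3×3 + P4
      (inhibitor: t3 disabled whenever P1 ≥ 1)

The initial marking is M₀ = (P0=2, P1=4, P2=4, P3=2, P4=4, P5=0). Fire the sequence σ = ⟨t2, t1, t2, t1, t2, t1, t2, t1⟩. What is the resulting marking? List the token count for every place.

step 1: fire t2:  (P0=2, P1=4, P2=4, P3=2, P4=4, P5=0) → (P0=0, P1=4, P2=4, P3=3, P4=3, P5=0)
step 2: fire t1:  (P0=0, P1=4, P2=4, P3=3, P4=3, P5=0) → (P0=2, P1=4, P2=3, P3=4, P4=3, P5=0)
step 3: fire t2:  (P0=2, P1=4, P2=3, P3=4, P4=3, P5=0) → (P0=0, P1=4, P2=3, P3=5, P4=2, P5=0)
step 4: fire t1:  (P0=0, P1=4, P2=3, P3=5, P4=2, P5=0) → (P0=2, P1=4, P2=2, P3=6, P4=2, P5=0)
step 5: fire t2:  (P0=2, P1=4, P2=2, P3=6, P4=2, P5=0) → (P0=0, P1=4, P2=2, P3=7, P4=1, P5=0)
step 6: fire t1:  (P0=0, P1=4, P2=2, P3=7, P4=1, P5=0) → (P0=2, P1=4, P2=1, P3=8, P4=1, P5=0)
step 7: fire t2:  (P0=2, P1=4, P2=1, P3=8, P4=1, P5=0) → (P0=0, P1=4, P2=1, P3=9, P4=0, P5=0)
step 8: fire t1:  (P0=0, P1=4, P2=1, P3=9, P4=0, P5=0) → (P0=2, P1=4, P2=0, P3=10, P4=0, P5=0)

(P0=2, P1=4, P2=0, P3=10, P4=0, P5=0)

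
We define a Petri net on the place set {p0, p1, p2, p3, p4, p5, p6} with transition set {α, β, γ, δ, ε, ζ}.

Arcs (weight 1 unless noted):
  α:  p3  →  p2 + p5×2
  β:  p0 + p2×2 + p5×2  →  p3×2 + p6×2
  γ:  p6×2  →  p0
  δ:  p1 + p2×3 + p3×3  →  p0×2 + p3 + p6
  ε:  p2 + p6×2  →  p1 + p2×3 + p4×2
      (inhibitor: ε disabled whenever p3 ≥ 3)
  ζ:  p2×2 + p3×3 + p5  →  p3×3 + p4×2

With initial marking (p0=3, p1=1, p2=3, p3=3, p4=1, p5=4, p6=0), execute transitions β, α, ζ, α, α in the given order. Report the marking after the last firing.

step 1: fire β:  (p0=3, p1=1, p2=3, p3=3, p4=1, p5=4, p6=0) → (p0=2, p1=1, p2=1, p3=5, p4=1, p5=2, p6=2)
step 2: fire α:  (p0=2, p1=1, p2=1, p3=5, p4=1, p5=2, p6=2) → (p0=2, p1=1, p2=2, p3=4, p4=1, p5=4, p6=2)
step 3: fire ζ:  (p0=2, p1=1, p2=2, p3=4, p4=1, p5=4, p6=2) → (p0=2, p1=1, p2=0, p3=4, p4=3, p5=3, p6=2)
step 4: fire α:  (p0=2, p1=1, p2=0, p3=4, p4=3, p5=3, p6=2) → (p0=2, p1=1, p2=1, p3=3, p4=3, p5=5, p6=2)
step 5: fire α:  (p0=2, p1=1, p2=1, p3=3, p4=3, p5=5, p6=2) → (p0=2, p1=1, p2=2, p3=2, p4=3, p5=7, p6=2)

(p0=2, p1=1, p2=2, p3=2, p4=3, p5=7, p6=2)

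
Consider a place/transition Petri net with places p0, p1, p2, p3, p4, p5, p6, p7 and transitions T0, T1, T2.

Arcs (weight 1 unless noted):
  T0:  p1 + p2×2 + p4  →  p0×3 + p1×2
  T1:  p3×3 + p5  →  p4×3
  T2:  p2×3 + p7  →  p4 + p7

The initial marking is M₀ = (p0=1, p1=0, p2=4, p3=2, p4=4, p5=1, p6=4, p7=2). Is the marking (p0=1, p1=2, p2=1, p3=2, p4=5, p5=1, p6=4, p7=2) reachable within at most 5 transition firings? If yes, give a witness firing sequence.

NO — not reachable within 5 firings

depth 0: 1 marking
depth 1: 2 markings reached so far
depth 2: 2 markings reached so far
(frontier empty at depth 2; search complete)
target is not among the 2 markings reachable within 5 steps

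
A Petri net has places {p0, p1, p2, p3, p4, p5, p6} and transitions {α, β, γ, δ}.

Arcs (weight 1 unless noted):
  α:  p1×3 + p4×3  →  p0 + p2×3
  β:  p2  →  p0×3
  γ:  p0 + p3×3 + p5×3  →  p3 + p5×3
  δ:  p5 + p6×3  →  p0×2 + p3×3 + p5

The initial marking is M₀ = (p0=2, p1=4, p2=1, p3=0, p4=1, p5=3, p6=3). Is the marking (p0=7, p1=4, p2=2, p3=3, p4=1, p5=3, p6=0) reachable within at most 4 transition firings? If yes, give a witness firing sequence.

depth 0: 1 marking
depth 1: 3 markings reached so far
depth 2: 5 markings reached so far
depth 3: 6 markings reached so far
depth 4: 6 markings reached so far
(frontier empty at depth 4; search complete)
target is not among the 6 markings reachable within 4 steps

NO — not reachable within 4 firings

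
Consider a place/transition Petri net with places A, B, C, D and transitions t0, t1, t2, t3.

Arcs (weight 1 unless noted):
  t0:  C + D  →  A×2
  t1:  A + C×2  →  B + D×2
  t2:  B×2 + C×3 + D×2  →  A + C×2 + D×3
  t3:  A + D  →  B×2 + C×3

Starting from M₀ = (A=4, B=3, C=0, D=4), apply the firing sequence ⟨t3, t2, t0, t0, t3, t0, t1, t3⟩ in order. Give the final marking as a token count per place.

(A=7, B=8, C=3, D=1)

step 1: fire t3:  (A=4, B=3, C=0, D=4) → (A=3, B=5, C=3, D=3)
step 2: fire t2:  (A=3, B=5, C=3, D=3) → (A=4, B=3, C=2, D=4)
step 3: fire t0:  (A=4, B=3, C=2, D=4) → (A=6, B=3, C=1, D=3)
step 4: fire t0:  (A=6, B=3, C=1, D=3) → (A=8, B=3, C=0, D=2)
step 5: fire t3:  (A=8, B=3, C=0, D=2) → (A=7, B=5, C=3, D=1)
step 6: fire t0:  (A=7, B=5, C=3, D=1) → (A=9, B=5, C=2, D=0)
step 7: fire t1:  (A=9, B=5, C=2, D=0) → (A=8, B=6, C=0, D=2)
step 8: fire t3:  (A=8, B=6, C=0, D=2) → (A=7, B=8, C=3, D=1)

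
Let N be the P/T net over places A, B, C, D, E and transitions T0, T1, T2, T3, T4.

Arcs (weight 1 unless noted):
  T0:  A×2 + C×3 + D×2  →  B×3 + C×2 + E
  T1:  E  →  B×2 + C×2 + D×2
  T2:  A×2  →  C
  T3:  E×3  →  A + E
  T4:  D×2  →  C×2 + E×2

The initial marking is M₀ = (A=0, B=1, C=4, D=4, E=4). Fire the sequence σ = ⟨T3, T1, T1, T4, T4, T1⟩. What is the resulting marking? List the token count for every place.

(A=1, B=7, C=14, D=6, E=3)

step 1: fire T3:  (A=0, B=1, C=4, D=4, E=4) → (A=1, B=1, C=4, D=4, E=2)
step 2: fire T1:  (A=1, B=1, C=4, D=4, E=2) → (A=1, B=3, C=6, D=6, E=1)
step 3: fire T1:  (A=1, B=3, C=6, D=6, E=1) → (A=1, B=5, C=8, D=8, E=0)
step 4: fire T4:  (A=1, B=5, C=8, D=8, E=0) → (A=1, B=5, C=10, D=6, E=2)
step 5: fire T4:  (A=1, B=5, C=10, D=6, E=2) → (A=1, B=5, C=12, D=4, E=4)
step 6: fire T1:  (A=1, B=5, C=12, D=4, E=4) → (A=1, B=7, C=14, D=6, E=3)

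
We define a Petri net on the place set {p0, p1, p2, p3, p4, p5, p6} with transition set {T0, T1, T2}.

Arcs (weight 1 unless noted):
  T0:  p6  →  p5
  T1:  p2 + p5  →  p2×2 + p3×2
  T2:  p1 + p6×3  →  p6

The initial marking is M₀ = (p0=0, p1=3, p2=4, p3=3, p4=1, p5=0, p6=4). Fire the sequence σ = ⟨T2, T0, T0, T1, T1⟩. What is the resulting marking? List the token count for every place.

(p0=0, p1=2, p2=6, p3=7, p4=1, p5=0, p6=0)

step 1: fire T2:  (p0=0, p1=3, p2=4, p3=3, p4=1, p5=0, p6=4) → (p0=0, p1=2, p2=4, p3=3, p4=1, p5=0, p6=2)
step 2: fire T0:  (p0=0, p1=2, p2=4, p3=3, p4=1, p5=0, p6=2) → (p0=0, p1=2, p2=4, p3=3, p4=1, p5=1, p6=1)
step 3: fire T0:  (p0=0, p1=2, p2=4, p3=3, p4=1, p5=1, p6=1) → (p0=0, p1=2, p2=4, p3=3, p4=1, p5=2, p6=0)
step 4: fire T1:  (p0=0, p1=2, p2=4, p3=3, p4=1, p5=2, p6=0) → (p0=0, p1=2, p2=5, p3=5, p4=1, p5=1, p6=0)
step 5: fire T1:  (p0=0, p1=2, p2=5, p3=5, p4=1, p5=1, p6=0) → (p0=0, p1=2, p2=6, p3=7, p4=1, p5=0, p6=0)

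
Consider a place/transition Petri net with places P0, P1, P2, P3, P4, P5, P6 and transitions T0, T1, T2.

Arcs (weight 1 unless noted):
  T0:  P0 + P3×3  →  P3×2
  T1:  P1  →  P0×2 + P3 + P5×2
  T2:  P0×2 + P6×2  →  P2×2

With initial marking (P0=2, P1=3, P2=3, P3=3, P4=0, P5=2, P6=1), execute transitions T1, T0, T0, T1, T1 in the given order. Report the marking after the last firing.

(P0=6, P1=0, P2=3, P3=4, P4=0, P5=8, P6=1)

step 1: fire T1:  (P0=2, P1=3, P2=3, P3=3, P4=0, P5=2, P6=1) → (P0=4, P1=2, P2=3, P3=4, P4=0, P5=4, P6=1)
step 2: fire T0:  (P0=4, P1=2, P2=3, P3=4, P4=0, P5=4, P6=1) → (P0=3, P1=2, P2=3, P3=3, P4=0, P5=4, P6=1)
step 3: fire T0:  (P0=3, P1=2, P2=3, P3=3, P4=0, P5=4, P6=1) → (P0=2, P1=2, P2=3, P3=2, P4=0, P5=4, P6=1)
step 4: fire T1:  (P0=2, P1=2, P2=3, P3=2, P4=0, P5=4, P6=1) → (P0=4, P1=1, P2=3, P3=3, P4=0, P5=6, P6=1)
step 5: fire T1:  (P0=4, P1=1, P2=3, P3=3, P4=0, P5=6, P6=1) → (P0=6, P1=0, P2=3, P3=4, P4=0, P5=8, P6=1)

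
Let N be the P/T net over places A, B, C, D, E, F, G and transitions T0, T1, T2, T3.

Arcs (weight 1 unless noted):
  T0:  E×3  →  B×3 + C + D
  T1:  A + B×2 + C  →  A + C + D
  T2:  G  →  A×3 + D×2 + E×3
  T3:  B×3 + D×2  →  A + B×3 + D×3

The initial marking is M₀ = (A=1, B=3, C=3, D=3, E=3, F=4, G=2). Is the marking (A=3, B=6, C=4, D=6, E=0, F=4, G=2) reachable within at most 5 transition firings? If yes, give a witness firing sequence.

YES — reachable via ⟨T0, T3, T3⟩ (3 firings)

step 1: fire T0:  (A=1, B=3, C=3, D=3, E=3, F=4, G=2) → (A=1, B=6, C=4, D=4, E=0, F=4, G=2)
step 2: fire T3:  (A=1, B=6, C=4, D=4, E=0, F=4, G=2) → (A=2, B=6, C=4, D=5, E=0, F=4, G=2)
step 3: fire T3:  (A=2, B=6, C=4, D=5, E=0, F=4, G=2) → (A=3, B=6, C=4, D=6, E=0, F=4, G=2)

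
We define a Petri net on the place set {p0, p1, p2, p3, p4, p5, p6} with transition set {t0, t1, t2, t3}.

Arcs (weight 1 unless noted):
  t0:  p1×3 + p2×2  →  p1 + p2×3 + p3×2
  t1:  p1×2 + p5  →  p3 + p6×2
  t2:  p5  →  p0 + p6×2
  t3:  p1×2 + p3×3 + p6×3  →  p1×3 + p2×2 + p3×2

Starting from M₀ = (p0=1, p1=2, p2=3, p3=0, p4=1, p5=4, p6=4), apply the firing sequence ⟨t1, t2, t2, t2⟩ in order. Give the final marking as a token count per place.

(p0=4, p1=0, p2=3, p3=1, p4=1, p5=0, p6=12)

step 1: fire t1:  (p0=1, p1=2, p2=3, p3=0, p4=1, p5=4, p6=4) → (p0=1, p1=0, p2=3, p3=1, p4=1, p5=3, p6=6)
step 2: fire t2:  (p0=1, p1=0, p2=3, p3=1, p4=1, p5=3, p6=6) → (p0=2, p1=0, p2=3, p3=1, p4=1, p5=2, p6=8)
step 3: fire t2:  (p0=2, p1=0, p2=3, p3=1, p4=1, p5=2, p6=8) → (p0=3, p1=0, p2=3, p3=1, p4=1, p5=1, p6=10)
step 4: fire t2:  (p0=3, p1=0, p2=3, p3=1, p4=1, p5=1, p6=10) → (p0=4, p1=0, p2=3, p3=1, p4=1, p5=0, p6=12)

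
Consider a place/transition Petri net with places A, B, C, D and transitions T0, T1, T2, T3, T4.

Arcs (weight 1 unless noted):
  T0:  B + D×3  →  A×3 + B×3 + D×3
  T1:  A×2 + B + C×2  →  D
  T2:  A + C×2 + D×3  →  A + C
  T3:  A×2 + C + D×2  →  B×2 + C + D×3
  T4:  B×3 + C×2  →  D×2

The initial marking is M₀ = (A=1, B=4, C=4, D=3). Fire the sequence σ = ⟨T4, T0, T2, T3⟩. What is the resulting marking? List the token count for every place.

(A=2, B=5, C=1, D=3)

step 1: fire T4:  (A=1, B=4, C=4, D=3) → (A=1, B=1, C=2, D=5)
step 2: fire T0:  (A=1, B=1, C=2, D=5) → (A=4, B=3, C=2, D=5)
step 3: fire T2:  (A=4, B=3, C=2, D=5) → (A=4, B=3, C=1, D=2)
step 4: fire T3:  (A=4, B=3, C=1, D=2) → (A=2, B=5, C=1, D=3)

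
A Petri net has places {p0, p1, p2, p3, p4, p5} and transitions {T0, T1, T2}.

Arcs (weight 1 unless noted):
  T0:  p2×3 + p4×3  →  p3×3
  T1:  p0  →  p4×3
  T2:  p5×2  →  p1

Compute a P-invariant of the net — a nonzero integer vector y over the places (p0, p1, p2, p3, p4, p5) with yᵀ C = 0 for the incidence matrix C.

Incidence matrix C (rows=places, cols=transitions):
       T0   T1   T2
   p0   0   -1    0
   p1   0    0    1
   p2  -3    0    0
   p3   3    0    0
   p4  -3    3    0
   p5   0    0   -2

Candidate y = [0, 0, 1, 1, 0, 0]; check y·C column-wise:
  col T0: 1·-3 + 1·3 + 0·-3 = 0
  col T1: 0·-1 + 1·0 + 1·0 + 0·3 = 0
  col T2: 0·1 + 1·0 + 1·0 + 0·-2 = 0

y = (p0:0, p1:0, p2:1, p3:1, p4:0, p5:0)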